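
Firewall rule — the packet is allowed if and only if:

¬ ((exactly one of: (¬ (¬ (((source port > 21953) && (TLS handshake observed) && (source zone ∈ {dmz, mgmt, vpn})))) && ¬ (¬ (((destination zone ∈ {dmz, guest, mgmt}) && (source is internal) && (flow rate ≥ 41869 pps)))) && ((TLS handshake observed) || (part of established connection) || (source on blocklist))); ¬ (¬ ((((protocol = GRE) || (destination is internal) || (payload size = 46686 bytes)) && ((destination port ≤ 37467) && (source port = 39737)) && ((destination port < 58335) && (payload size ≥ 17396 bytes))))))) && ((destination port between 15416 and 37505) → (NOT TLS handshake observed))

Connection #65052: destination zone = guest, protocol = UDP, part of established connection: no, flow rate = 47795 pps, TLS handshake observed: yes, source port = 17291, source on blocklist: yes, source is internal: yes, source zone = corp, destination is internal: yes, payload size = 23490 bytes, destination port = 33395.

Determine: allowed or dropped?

Dropped

Atomic conditions:
  source port > 21953: 17291 > 21953 is false
  TLS handshake observed: yes → true
  source zone ∈ {dmz, mgmt, vpn}: corp is not in the set → false
  destination zone ∈ {dmz, guest, mgmt}: guest is in the set → true
  source is internal: yes → true
  flow rate ≥ 41869 pps: 47795 ≥ 41869 is true
  part of established connection: no → false
  source on blocklist: yes → true
  protocol = GRE: UDP == GRE is false
  destination is internal: yes → true
  payload size = 46686 bytes: 23490 == 46686 is false
  destination port ≤ 37467: 33395 ≤ 37467 is true
  source port = 39737: 17291 == 39737 is false
  destination port < 58335: 33395 < 58335 is true
  payload size ≥ 17396 bytes: 23490 ≥ 17396 is true
  destination port between 15416 and 37505: 33395 in [15416, 37505] is true
  NOT TLS handshake observed: yes → false
Combine:
[1.1.1.1.1.1] false AND true AND false = false
[1.1.1.1.1] NOT false = true
[1.1.1.1] NOT true = false
[1.1.1.2.1.1] true AND true AND true = true
[1.1.1.2.1] NOT true = false
[1.1.1.2] NOT false = true
[1.1.1.3] true OR false OR true = true
[1.1.1] false AND true AND true = false
[1.1.2.1.1.1] false OR true OR false = true
[1.1.2.1.1.2] true AND false = false
[1.1.2.1.1.3] true AND true = true
[1.1.2.1.1] true AND false AND true = false
[1.1.2.1] NOT false = true
[1.1.2] NOT true = false
[1.1] exactly-one(false, false) = false
[1] NOT false = true
[2] true → false = false
[root] true AND false = false
Overall: false → dropped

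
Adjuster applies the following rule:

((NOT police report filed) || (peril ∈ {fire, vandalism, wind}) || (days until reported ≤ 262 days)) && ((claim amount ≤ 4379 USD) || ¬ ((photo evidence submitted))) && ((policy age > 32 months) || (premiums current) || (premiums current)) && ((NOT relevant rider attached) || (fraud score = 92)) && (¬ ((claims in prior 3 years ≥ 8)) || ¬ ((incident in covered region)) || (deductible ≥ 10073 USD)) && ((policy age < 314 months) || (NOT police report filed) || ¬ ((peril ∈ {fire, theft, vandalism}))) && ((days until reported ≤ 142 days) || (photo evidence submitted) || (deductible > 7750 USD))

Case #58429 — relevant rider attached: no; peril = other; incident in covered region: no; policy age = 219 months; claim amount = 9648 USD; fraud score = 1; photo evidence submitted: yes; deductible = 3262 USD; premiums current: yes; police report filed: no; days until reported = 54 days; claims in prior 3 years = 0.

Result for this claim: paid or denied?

Atomic conditions:
  NOT police report filed: no → true
  peril ∈ {fire, vandalism, wind}: other is not in the set → false
  days until reported ≤ 262 days: 54 ≤ 262 is true
  claim amount ≤ 4379 USD: 9648 ≤ 4379 is false
  photo evidence submitted: yes → true
  policy age > 32 months: 219 > 32 is true
  premiums current: yes → true
  NOT relevant rider attached: no → true
  fraud score = 92: 1 == 92 is false
  claims in prior 3 years ≥ 8: 0 ≥ 8 is false
  incident in covered region: no → false
  deductible ≥ 10073 USD: 3262 ≥ 10073 is false
  policy age < 314 months: 219 < 314 is true
  peril ∈ {fire, theft, vandalism}: other is not in the set → false
  days until reported ≤ 142 days: 54 ≤ 142 is true
  deductible > 7750 USD: 3262 > 7750 is false
Combine:
[1] true OR false OR true = true
[2.2] NOT true = false
[2] false OR false = false
[3] true OR true OR true = true
[4] true OR false = true
[5.1] NOT false = true
[5.2] NOT false = true
[5] true OR true OR false = true
[6.3] NOT false = true
[6] true OR true OR true = true
[7] true OR true OR false = true
[root] true AND false AND true AND true AND true AND true AND true = false
Overall: false → denied

Denied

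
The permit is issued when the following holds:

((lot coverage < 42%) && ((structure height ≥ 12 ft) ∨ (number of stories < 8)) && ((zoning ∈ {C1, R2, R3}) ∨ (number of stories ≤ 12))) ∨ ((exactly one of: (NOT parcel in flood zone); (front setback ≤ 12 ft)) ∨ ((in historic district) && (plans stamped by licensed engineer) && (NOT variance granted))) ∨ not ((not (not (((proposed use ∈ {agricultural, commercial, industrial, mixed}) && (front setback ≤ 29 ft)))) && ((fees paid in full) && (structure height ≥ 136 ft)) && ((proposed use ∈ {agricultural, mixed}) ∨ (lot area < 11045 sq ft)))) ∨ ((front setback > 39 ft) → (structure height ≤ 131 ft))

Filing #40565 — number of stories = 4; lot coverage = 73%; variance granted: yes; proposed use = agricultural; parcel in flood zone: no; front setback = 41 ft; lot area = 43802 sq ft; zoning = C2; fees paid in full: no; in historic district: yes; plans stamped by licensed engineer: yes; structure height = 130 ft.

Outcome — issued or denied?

Issued

Atomic conditions:
  lot coverage < 42%: 73 < 42 is false
  structure height ≥ 12 ft: 130 ≥ 12 is true
  number of stories < 8: 4 < 8 is true
  zoning ∈ {C1, R2, R3}: C2 is not in the set → false
  number of stories ≤ 12: 4 ≤ 12 is true
  NOT parcel in flood zone: no → true
  front setback ≤ 12 ft: 41 ≤ 12 is false
  in historic district: yes → true
  plans stamped by licensed engineer: yes → true
  NOT variance granted: yes → false
  proposed use ∈ {agricultural, commercial, industrial, mixed}: agricultural is in the set → true
  front setback ≤ 29 ft: 41 ≤ 29 is false
  fees paid in full: no → false
  structure height ≥ 136 ft: 130 ≥ 136 is false
  proposed use ∈ {agricultural, mixed}: agricultural is in the set → true
  lot area < 11045 sq ft: 43802 < 11045 is false
  front setback > 39 ft: 41 > 39 is true
  structure height ≤ 131 ft: 130 ≤ 131 is true
Combine:
[1.2] true OR true = true
[1.3] false OR true = true
[1] false AND true AND true = false
[2.1] exactly-one(true, false) = true
[2.2] true AND true AND false = false
[2] true OR false = true
[3.1.1.1.1] true AND false = false
[3.1.1.1] NOT false = true
[3.1.1] NOT true = false
[3.1.2] false AND false = false
[3.1.3] true OR false = true
[3.1] false AND false AND true = false
[3] NOT false = true
[4] true → true = true
[root] false OR true OR true OR true = true
Overall: true → issued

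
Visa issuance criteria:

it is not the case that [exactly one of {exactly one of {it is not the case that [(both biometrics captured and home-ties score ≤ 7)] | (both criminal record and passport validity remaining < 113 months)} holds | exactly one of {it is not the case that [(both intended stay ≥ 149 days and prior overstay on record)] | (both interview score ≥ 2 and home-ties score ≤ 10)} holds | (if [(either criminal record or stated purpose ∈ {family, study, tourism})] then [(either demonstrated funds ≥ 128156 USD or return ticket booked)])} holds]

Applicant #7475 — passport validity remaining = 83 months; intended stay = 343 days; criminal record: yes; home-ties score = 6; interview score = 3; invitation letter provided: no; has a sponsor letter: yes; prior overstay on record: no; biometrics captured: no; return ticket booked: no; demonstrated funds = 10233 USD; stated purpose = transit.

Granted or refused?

Granted

Atomic conditions:
  biometrics captured: no → false
  home-ties score ≤ 7: 6 ≤ 7 is true
  criminal record: yes → true
  passport validity remaining < 113 months: 83 < 113 is true
  intended stay ≥ 149 days: 343 ≥ 149 is true
  prior overstay on record: no → false
  interview score ≥ 2: 3 ≥ 2 is true
  home-ties score ≤ 10: 6 ≤ 10 is true
  stated purpose ∈ {family, study, tourism}: transit is not in the set → false
  demonstrated funds ≥ 128156 USD: 10233 ≥ 128156 is false
  return ticket booked: no → false
Combine:
[1.1.1.1] false AND true = false
[1.1.1] NOT false = true
[1.1.2] true AND true = true
[1.1] exactly-one(true, true) = false
[1.2.1.1] true AND false = false
[1.2.1] NOT false = true
[1.2.2] true AND true = true
[1.2] exactly-one(true, true) = false
[1.3.1] true OR false = true
[1.3.2] false OR false = false
[1.3] true → false = false
[1] exactly-one(false, false, false) = false
[root] NOT false = true
Overall: true → granted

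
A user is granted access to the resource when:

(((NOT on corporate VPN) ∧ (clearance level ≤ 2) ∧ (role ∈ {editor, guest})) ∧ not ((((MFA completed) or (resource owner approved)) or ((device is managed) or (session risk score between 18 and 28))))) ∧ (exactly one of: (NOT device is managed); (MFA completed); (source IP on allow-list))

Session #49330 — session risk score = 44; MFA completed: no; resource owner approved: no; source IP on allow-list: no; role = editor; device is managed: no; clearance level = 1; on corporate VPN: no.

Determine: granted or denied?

Atomic conditions:
  NOT on corporate VPN: no → true
  clearance level ≤ 2: 1 ≤ 2 is true
  role ∈ {editor, guest}: editor is in the set → true
  MFA completed: no → false
  resource owner approved: no → false
  device is managed: no → false
  session risk score between 18 and 28: 44 in [18, 28] is false
  NOT device is managed: no → true
  source IP on allow-list: no → false
Combine:
[1.1] true AND true AND true = true
[1.2.1.1] false OR false = false
[1.2.1.2] false OR false = false
[1.2.1] false OR false = false
[1.2] NOT false = true
[1] true AND true = true
[2] exactly-one(true, false, false) = true
[root] true AND true = true
Overall: true → granted

Granted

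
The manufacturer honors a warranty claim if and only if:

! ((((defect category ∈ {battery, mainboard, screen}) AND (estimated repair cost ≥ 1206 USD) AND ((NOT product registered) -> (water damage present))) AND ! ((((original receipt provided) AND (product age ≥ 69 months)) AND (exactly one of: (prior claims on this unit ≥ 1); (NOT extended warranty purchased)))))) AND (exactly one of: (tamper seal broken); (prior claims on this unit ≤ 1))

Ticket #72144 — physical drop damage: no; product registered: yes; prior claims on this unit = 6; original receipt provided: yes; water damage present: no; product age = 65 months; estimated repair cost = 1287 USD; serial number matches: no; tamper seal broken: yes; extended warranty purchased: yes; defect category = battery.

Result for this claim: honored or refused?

Atomic conditions:
  defect category ∈ {battery, mainboard, screen}: battery is in the set → true
  estimated repair cost ≥ 1206 USD: 1287 ≥ 1206 is true
  NOT product registered: yes → false
  water damage present: no → false
  original receipt provided: yes → true
  product age ≥ 69 months: 65 ≥ 69 is false
  prior claims on this unit ≥ 1: 6 ≥ 1 is true
  NOT extended warranty purchased: yes → false
  tamper seal broken: yes → true
  prior claims on this unit ≤ 1: 6 ≤ 1 is false
Combine:
[1.1.1.3] false → false (antecedent false ⇒ implication holds) = true
[1.1.1] true AND true AND true = true
[1.1.2.1.1] true AND false = false
[1.1.2.1.2] exactly-one(true, false) = true
[1.1.2.1] false AND true = false
[1.1.2] NOT false = true
[1.1] true AND true = true
[1] NOT true = false
[2] exactly-one(true, false) = true
[root] false AND true = false
Overall: false → refused

Refused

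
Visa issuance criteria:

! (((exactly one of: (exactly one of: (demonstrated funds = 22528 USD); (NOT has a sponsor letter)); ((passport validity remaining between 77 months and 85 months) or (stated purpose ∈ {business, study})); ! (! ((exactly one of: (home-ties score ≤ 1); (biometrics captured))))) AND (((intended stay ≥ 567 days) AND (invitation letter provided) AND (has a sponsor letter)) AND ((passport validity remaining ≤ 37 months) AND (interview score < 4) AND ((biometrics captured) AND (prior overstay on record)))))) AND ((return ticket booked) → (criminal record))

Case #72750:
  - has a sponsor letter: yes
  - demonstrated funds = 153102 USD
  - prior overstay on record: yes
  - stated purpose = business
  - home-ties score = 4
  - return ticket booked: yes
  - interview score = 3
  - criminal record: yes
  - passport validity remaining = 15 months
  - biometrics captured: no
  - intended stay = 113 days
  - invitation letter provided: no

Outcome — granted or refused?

Granted

Atomic conditions:
  demonstrated funds = 22528 USD: 153102 == 22528 is false
  NOT has a sponsor letter: yes → false
  passport validity remaining between 77 months and 85 months: 15 in [77, 85] is false
  stated purpose ∈ {business, study}: business is in the set → true
  home-ties score ≤ 1: 4 ≤ 1 is false
  biometrics captured: no → false
  intended stay ≥ 567 days: 113 ≥ 567 is false
  invitation letter provided: no → false
  has a sponsor letter: yes → true
  passport validity remaining ≤ 37 months: 15 ≤ 37 is true
  interview score < 4: 3 < 4 is true
  prior overstay on record: yes → true
  return ticket booked: yes → true
  criminal record: yes → true
Combine:
[1.1.1.1] exactly-one(false, false) = false
[1.1.1.2] false OR true = true
[1.1.1.3.1.1] exactly-one(false, false) = false
[1.1.1.3.1] NOT false = true
[1.1.1.3] NOT true = false
[1.1.1] exactly-one(false, true, false) = true
[1.1.2.1] false AND false AND true = false
[1.1.2.2.3] false AND true = false
[1.1.2.2] true AND true AND false = false
[1.1.2] false AND false = false
[1.1] true AND false = false
[1] NOT false = true
[2] true → true = true
[root] true AND true = true
Overall: true → granted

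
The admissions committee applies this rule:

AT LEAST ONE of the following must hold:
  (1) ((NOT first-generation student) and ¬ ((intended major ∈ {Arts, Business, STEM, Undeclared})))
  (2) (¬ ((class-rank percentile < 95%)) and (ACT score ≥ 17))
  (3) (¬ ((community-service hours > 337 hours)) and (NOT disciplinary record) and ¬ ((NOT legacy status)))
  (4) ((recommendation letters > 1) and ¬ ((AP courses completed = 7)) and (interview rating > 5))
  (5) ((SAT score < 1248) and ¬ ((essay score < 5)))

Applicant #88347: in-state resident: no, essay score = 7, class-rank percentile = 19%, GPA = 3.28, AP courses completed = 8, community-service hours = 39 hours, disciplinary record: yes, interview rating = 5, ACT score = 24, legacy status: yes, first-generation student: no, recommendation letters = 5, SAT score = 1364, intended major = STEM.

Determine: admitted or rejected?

Rejected

Atomic conditions:
  NOT first-generation student: no → true
  intended major ∈ {Arts, Business, STEM, Undeclared}: STEM is in the set → true
  class-rank percentile < 95%: 19 < 95 is true
  ACT score ≥ 17: 24 ≥ 17 is true
  community-service hours > 337 hours: 39 > 337 is false
  NOT disciplinary record: yes → false
  NOT legacy status: yes → false
  recommendation letters > 1: 5 > 1 is true
  AP courses completed = 7: 8 == 7 is false
  interview rating > 5: 5 > 5 is false
  SAT score < 1248: 1364 < 1248 is false
  essay score < 5: 7 < 5 is false
Combine:
[1.2] NOT true = false
[1] true AND false = false
[2.1] NOT true = false
[2] false AND true = false
[3.1] NOT false = true
[3.3] NOT false = true
[3] true AND false AND true = false
[4.2] NOT false = true
[4] true AND true AND false = false
[5.2] NOT false = true
[5] false AND true = false
[root] false OR false OR false OR false OR false = false
Overall: false → rejected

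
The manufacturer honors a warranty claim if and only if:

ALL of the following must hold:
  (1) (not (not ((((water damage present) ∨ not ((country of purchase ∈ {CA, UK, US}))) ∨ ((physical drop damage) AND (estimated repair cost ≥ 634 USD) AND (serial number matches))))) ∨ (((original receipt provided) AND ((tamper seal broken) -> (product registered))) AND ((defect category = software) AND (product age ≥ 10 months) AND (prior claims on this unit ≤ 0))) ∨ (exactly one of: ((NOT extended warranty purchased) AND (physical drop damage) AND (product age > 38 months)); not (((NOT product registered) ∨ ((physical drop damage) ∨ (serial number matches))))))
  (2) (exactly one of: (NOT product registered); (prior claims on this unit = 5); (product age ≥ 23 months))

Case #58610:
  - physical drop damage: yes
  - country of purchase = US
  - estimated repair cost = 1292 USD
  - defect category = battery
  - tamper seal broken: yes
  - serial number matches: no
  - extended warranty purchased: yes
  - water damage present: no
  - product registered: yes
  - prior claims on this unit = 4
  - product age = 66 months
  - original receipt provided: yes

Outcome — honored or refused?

Atomic conditions:
  water damage present: no → false
  country of purchase ∈ {CA, UK, US}: US is in the set → true
  physical drop damage: yes → true
  estimated repair cost ≥ 634 USD: 1292 ≥ 634 is true
  serial number matches: no → false
  original receipt provided: yes → true
  tamper seal broken: yes → true
  product registered: yes → true
  defect category = software: battery == software is false
  product age ≥ 10 months: 66 ≥ 10 is true
  prior claims on this unit ≤ 0: 4 ≤ 0 is false
  NOT extended warranty purchased: yes → false
  product age > 38 months: 66 > 38 is true
  NOT product registered: yes → false
  prior claims on this unit = 5: 4 == 5 is false
  product age ≥ 23 months: 66 ≥ 23 is true
Combine:
[1.1.1.1.1.2] NOT true = false
[1.1.1.1.1] false OR false = false
[1.1.1.1.2] true AND true AND false = false
[1.1.1.1] false OR false = false
[1.1.1] NOT false = true
[1.1] NOT true = false
[1.2.1.2] true → true = true
[1.2.1] true AND true = true
[1.2.2] false AND true AND false = false
[1.2] true AND false = false
[1.3.1] false AND true AND true = false
[1.3.2.1.2] true OR false = true
[1.3.2.1] false OR true = true
[1.3.2] NOT true = false
[1.3] exactly-one(false, false) = false
[1] false OR false OR false = false
[2] exactly-one(false, false, true) = true
[root] false AND true = false
Overall: false → refused

Refused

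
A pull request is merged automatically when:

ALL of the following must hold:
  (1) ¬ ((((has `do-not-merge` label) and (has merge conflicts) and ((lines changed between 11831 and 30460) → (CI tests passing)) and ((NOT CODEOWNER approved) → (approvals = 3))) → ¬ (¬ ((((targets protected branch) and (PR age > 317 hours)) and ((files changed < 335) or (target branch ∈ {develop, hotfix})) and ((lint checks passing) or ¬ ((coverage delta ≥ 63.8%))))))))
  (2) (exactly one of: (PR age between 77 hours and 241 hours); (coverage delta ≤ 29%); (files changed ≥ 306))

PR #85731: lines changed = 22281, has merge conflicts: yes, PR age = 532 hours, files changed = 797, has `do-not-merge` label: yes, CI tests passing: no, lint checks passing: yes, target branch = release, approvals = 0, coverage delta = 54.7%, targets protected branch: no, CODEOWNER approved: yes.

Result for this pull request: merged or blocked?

Atomic conditions:
  has `do-not-merge` label: yes → true
  has merge conflicts: yes → true
  lines changed between 11831 and 30460: 22281 in [11831, 30460] is true
  CI tests passing: no → false
  NOT CODEOWNER approved: yes → false
  approvals = 3: 0 == 3 is false
  targets protected branch: no → false
  PR age > 317 hours: 532 > 317 is true
  files changed < 335: 797 < 335 is false
  target branch ∈ {develop, hotfix}: release is not in the set → false
  lint checks passing: yes → true
  coverage delta ≥ 63.8%: 54.7 ≥ 63.8 is false
  PR age between 77 hours and 241 hours: 532 in [77, 241] is false
  coverage delta ≤ 29%: 54.7 ≤ 29 is false
  files changed ≥ 306: 797 ≥ 306 is true
Combine:
[1.1.1.3] true → false = false
[1.1.1.4] false → false (antecedent false ⇒ implication holds) = true
[1.1.1] true AND true AND false AND true = false
[1.1.2.1.1.1] false AND true = false
[1.1.2.1.1.2] false OR false = false
[1.1.2.1.1.3.2] NOT false = true
[1.1.2.1.1.3] true OR true = true
[1.1.2.1.1] false AND false AND true = false
[1.1.2.1] NOT false = true
[1.1.2] NOT true = false
[1.1] false → false (antecedent false ⇒ implication holds) = true
[1] NOT true = false
[2] exactly-one(false, false, true) = true
[root] false AND true = false
Overall: false → blocked

Blocked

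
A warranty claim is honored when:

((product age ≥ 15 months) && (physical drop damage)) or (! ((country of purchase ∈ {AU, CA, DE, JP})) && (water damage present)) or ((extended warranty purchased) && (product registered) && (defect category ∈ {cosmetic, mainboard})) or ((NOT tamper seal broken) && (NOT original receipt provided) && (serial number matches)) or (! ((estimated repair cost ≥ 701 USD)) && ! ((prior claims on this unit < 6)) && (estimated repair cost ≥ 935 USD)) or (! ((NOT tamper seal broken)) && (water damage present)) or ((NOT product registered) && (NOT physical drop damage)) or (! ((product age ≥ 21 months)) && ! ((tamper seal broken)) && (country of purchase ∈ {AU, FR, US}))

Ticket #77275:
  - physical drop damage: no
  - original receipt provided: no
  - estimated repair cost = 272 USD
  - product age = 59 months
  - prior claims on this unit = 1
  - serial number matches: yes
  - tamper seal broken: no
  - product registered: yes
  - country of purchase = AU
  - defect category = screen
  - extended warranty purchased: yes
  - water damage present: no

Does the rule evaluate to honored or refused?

Atomic conditions:
  product age ≥ 15 months: 59 ≥ 15 is true
  physical drop damage: no → false
  country of purchase ∈ {AU, CA, DE, JP}: AU is in the set → true
  water damage present: no → false
  extended warranty purchased: yes → true
  product registered: yes → true
  defect category ∈ {cosmetic, mainboard}: screen is not in the set → false
  NOT tamper seal broken: no → true
  NOT original receipt provided: no → true
  serial number matches: yes → true
  estimated repair cost ≥ 701 USD: 272 ≥ 701 is false
  prior claims on this unit < 6: 1 < 6 is true
  estimated repair cost ≥ 935 USD: 272 ≥ 935 is false
  NOT product registered: yes → false
  NOT physical drop damage: no → true
  product age ≥ 21 months: 59 ≥ 21 is true
  tamper seal broken: no → false
  country of purchase ∈ {AU, FR, US}: AU is in the set → true
Combine:
[1] true AND false = false
[2.1] NOT true = false
[2] false AND false = false
[3] true AND true AND false = false
[4] true AND true AND true = true
[5.1] NOT false = true
[5.2] NOT true = false
[5] true AND false AND false = false
[6.1] NOT true = false
[6] false AND false = false
[7] false AND true = false
[8.1] NOT true = false
[8.2] NOT false = true
[8] false AND true AND true = false
[root] false OR false OR false OR true OR false OR false OR false OR false = true
Overall: true → honored

Honored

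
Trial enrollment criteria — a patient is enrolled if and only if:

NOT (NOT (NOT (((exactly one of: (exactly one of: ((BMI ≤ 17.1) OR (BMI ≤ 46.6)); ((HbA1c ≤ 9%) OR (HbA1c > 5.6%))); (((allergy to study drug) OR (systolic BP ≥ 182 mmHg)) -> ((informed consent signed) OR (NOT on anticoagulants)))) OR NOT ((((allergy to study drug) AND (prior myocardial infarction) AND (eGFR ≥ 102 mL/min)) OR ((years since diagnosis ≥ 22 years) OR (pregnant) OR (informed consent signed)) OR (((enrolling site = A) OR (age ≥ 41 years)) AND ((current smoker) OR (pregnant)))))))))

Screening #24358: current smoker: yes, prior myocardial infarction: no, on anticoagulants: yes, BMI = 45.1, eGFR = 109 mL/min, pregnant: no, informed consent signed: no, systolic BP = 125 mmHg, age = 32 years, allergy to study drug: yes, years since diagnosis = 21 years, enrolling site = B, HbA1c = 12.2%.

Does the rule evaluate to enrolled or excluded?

Excluded

Atomic conditions:
  BMI ≤ 17.1: 45.1 ≤ 17.1 is false
  BMI ≤ 46.6: 45.1 ≤ 46.6 is true
  HbA1c ≤ 9%: 12.2 ≤ 9 is false
  HbA1c > 5.6%: 12.2 > 5.6 is true
  allergy to study drug: yes → true
  systolic BP ≥ 182 mmHg: 125 ≥ 182 is false
  informed consent signed: no → false
  NOT on anticoagulants: yes → false
  prior myocardial infarction: no → false
  eGFR ≥ 102 mL/min: 109 ≥ 102 is true
  years since diagnosis ≥ 22 years: 21 ≥ 22 is false
  pregnant: no → false
  enrolling site = A: B == A is false
  age ≥ 41 years: 32 ≥ 41 is false
  current smoker: yes → true
Combine:
[1.1.1.1.1.1] false OR true = true
[1.1.1.1.1.2] false OR true = true
[1.1.1.1.1] exactly-one(true, true) = false
[1.1.1.1.2.1] true OR false = true
[1.1.1.1.2.2] false OR false = false
[1.1.1.1.2] true → false = false
[1.1.1.1] exactly-one(false, false) = false
[1.1.1.2.1.1] true AND false AND true = false
[1.1.1.2.1.2] false OR false OR false = false
[1.1.1.2.1.3.1] false OR false = false
[1.1.1.2.1.3.2] true OR false = true
[1.1.1.2.1.3] false AND true = false
[1.1.1.2.1] false OR false OR false = false
[1.1.1.2] NOT false = true
[1.1.1] false OR true = true
[1.1] NOT true = false
[1] NOT false = true
[root] NOT true = false
Overall: false → excluded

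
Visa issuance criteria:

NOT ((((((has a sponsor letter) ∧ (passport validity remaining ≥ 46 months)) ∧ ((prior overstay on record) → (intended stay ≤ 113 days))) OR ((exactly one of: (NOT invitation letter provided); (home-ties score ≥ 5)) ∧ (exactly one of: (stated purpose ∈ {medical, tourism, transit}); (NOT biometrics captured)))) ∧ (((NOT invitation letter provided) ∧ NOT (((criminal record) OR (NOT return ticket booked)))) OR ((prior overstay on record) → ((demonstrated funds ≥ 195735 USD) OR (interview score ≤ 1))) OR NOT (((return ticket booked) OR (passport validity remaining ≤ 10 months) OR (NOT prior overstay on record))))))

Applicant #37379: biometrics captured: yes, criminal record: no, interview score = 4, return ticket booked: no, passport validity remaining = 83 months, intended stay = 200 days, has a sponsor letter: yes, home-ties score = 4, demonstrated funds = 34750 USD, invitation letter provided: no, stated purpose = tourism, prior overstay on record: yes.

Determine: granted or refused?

Atomic conditions:
  has a sponsor letter: yes → true
  passport validity remaining ≥ 46 months: 83 ≥ 46 is true
  prior overstay on record: yes → true
  intended stay ≤ 113 days: 200 ≤ 113 is false
  NOT invitation letter provided: no → true
  home-ties score ≥ 5: 4 ≥ 5 is false
  stated purpose ∈ {medical, tourism, transit}: tourism is in the set → true
  NOT biometrics captured: yes → false
  criminal record: no → false
  NOT return ticket booked: no → true
  demonstrated funds ≥ 195735 USD: 34750 ≥ 195735 is false
  interview score ≤ 1: 4 ≤ 1 is false
  return ticket booked: no → false
  passport validity remaining ≤ 10 months: 83 ≤ 10 is false
  NOT prior overstay on record: yes → false
Combine:
[1.1.1.1] true AND true = true
[1.1.1.2] true → false = false
[1.1.1] true AND false = false
[1.1.2.1] exactly-one(true, false) = true
[1.1.2.2] exactly-one(true, false) = true
[1.1.2] true AND true = true
[1.1] false OR true = true
[1.2.1.2.1] false OR true = true
[1.2.1.2] NOT true = false
[1.2.1] true AND false = false
[1.2.2.2] false OR false = false
[1.2.2] true → false = false
[1.2.3.1] false OR false OR false = false
[1.2.3] NOT false = true
[1.2] false OR false OR true = true
[1] true AND true = true
[root] NOT true = false
Overall: false → refused

Refused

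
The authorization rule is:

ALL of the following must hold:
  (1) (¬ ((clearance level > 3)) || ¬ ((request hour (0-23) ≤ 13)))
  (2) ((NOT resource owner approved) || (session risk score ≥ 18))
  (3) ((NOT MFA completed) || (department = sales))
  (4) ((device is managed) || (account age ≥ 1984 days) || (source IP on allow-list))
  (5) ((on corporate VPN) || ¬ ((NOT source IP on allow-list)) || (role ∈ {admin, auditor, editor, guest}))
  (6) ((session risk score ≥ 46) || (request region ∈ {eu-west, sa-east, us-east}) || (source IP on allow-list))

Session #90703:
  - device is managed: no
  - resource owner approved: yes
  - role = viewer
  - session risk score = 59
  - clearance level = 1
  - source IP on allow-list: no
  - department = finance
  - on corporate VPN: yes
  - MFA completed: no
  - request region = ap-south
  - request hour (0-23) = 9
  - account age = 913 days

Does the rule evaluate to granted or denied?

Denied

Atomic conditions:
  clearance level > 3: 1 > 3 is false
  request hour (0-23) ≤ 13: 9 ≤ 13 is true
  NOT resource owner approved: yes → false
  session risk score ≥ 18: 59 ≥ 18 is true
  NOT MFA completed: no → true
  department = sales: finance == sales is false
  device is managed: no → false
  account age ≥ 1984 days: 913 ≥ 1984 is false
  source IP on allow-list: no → false
  on corporate VPN: yes → true
  NOT source IP on allow-list: no → true
  role ∈ {admin, auditor, editor, guest}: viewer is not in the set → false
  session risk score ≥ 46: 59 ≥ 46 is true
  request region ∈ {eu-west, sa-east, us-east}: ap-south is not in the set → false
Combine:
[1.1] NOT false = true
[1.2] NOT true = false
[1] true OR false = true
[2] false OR true = true
[3] true OR false = true
[4] false OR false OR false = false
[5.2] NOT true = false
[5] true OR false OR false = true
[6] true OR false OR false = true
[root] true AND true AND true AND false AND true AND true = false
Overall: false → denied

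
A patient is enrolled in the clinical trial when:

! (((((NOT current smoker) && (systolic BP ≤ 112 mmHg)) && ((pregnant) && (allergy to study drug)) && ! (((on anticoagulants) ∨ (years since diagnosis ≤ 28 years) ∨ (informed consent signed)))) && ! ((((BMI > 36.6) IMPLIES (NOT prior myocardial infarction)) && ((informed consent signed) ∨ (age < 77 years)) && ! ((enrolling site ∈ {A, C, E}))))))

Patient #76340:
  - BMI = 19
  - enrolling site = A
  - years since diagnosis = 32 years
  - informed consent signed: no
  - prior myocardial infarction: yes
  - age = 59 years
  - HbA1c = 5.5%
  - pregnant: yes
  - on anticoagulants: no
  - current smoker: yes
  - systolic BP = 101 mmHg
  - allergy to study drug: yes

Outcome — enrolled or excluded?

Enrolled

Atomic conditions:
  NOT current smoker: yes → false
  systolic BP ≤ 112 mmHg: 101 ≤ 112 is true
  pregnant: yes → true
  allergy to study drug: yes → true
  on anticoagulants: no → false
  years since diagnosis ≤ 28 years: 32 ≤ 28 is false
  informed consent signed: no → false
  BMI > 36.6: 19 > 36.6 is false
  NOT prior myocardial infarction: yes → false
  age < 77 years: 59 < 77 is true
  enrolling site ∈ {A, C, E}: A is in the set → true
Combine:
[1.1.1] false AND true = false
[1.1.2] true AND true = true
[1.1.3.1] false OR false OR false = false
[1.1.3] NOT false = true
[1.1] false AND true AND true = false
[1.2.1.1] false → false (antecedent false ⇒ implication holds) = true
[1.2.1.2] false OR true = true
[1.2.1.3] NOT true = false
[1.2.1] true AND true AND false = false
[1.2] NOT false = true
[1] false AND true = false
[root] NOT false = true
Overall: true → enrolled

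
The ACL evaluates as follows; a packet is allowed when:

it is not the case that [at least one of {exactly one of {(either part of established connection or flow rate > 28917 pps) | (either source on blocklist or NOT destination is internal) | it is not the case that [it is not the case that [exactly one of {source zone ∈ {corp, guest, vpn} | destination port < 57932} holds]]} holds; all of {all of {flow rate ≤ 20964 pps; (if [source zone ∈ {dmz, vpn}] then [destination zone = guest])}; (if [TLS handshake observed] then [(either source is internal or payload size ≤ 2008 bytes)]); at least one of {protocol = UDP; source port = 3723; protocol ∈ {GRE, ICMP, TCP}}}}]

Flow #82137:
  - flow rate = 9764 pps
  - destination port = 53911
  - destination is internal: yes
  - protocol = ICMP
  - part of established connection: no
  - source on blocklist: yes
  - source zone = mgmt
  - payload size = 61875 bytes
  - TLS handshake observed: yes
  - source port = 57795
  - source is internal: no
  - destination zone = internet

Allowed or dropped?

Allowed

Atomic conditions:
  part of established connection: no → false
  flow rate > 28917 pps: 9764 > 28917 is false
  source on blocklist: yes → true
  NOT destination is internal: yes → false
  source zone ∈ {corp, guest, vpn}: mgmt is not in the set → false
  destination port < 57932: 53911 < 57932 is true
  flow rate ≤ 20964 pps: 9764 ≤ 20964 is true
  source zone ∈ {dmz, vpn}: mgmt is not in the set → false
  destination zone = guest: internet == guest is false
  TLS handshake observed: yes → true
  source is internal: no → false
  payload size ≤ 2008 bytes: 61875 ≤ 2008 is false
  protocol = UDP: ICMP == UDP is false
  source port = 3723: 57795 == 3723 is false
  protocol ∈ {GRE, ICMP, TCP}: ICMP is in the set → true
Combine:
[1.1.1] false OR false = false
[1.1.2] true OR false = true
[1.1.3.1.1] exactly-one(false, true) = true
[1.1.3.1] NOT true = false
[1.1.3] NOT false = true
[1.1] exactly-one(false, true, true) = false
[1.2.1.2] false → false (antecedent false ⇒ implication holds) = true
[1.2.1] true AND true = true
[1.2.2.2] false OR false = false
[1.2.2] true → false = false
[1.2.3] false OR false OR true = true
[1.2] true AND false AND true = false
[1] false OR false = false
[root] NOT false = true
Overall: true → allowed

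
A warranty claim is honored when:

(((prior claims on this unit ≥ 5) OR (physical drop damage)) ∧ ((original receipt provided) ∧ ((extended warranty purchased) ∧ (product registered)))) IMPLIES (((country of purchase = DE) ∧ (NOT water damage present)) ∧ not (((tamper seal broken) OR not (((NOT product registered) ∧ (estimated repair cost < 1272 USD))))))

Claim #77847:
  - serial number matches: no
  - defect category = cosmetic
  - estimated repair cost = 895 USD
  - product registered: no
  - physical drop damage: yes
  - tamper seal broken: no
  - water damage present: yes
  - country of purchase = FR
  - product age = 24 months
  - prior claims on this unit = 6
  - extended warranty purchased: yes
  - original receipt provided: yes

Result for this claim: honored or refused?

Atomic conditions:
  prior claims on this unit ≥ 5: 6 ≥ 5 is true
  physical drop damage: yes → true
  original receipt provided: yes → true
  extended warranty purchased: yes → true
  product registered: no → false
  country of purchase = DE: FR == DE is false
  NOT water damage present: yes → false
  tamper seal broken: no → false
  NOT product registered: no → true
  estimated repair cost < 1272 USD: 895 < 1272 is true
Combine:
[1.1] true OR true = true
[1.2.2] true AND false = false
[1.2] true AND false = false
[1] true AND false = false
[2.1] false AND false = false
[2.2.1.2.1] true AND true = true
[2.2.1.2] NOT true = false
[2.2.1] false OR false = false
[2.2] NOT false = true
[2] false AND true = false
[root] false → false (antecedent false ⇒ implication holds) = true
Overall: true → honored

Honored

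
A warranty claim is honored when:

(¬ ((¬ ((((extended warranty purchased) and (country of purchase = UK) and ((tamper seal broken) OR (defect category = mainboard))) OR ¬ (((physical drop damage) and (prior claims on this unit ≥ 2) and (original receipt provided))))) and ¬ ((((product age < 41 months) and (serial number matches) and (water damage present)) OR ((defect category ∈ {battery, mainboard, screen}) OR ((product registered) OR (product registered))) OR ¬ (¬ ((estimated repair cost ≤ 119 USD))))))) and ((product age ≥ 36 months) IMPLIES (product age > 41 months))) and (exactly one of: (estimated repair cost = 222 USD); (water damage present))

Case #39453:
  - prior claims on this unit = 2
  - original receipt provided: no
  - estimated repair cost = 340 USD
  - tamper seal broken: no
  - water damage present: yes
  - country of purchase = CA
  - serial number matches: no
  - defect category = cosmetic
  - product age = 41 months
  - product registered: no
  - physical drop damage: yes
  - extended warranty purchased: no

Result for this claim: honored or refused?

Atomic conditions:
  extended warranty purchased: no → false
  country of purchase = UK: CA == UK is false
  tamper seal broken: no → false
  defect category = mainboard: cosmetic == mainboard is false
  physical drop damage: yes → true
  prior claims on this unit ≥ 2: 2 ≥ 2 is true
  original receipt provided: no → false
  product age < 41 months: 41 < 41 is false
  serial number matches: no → false
  water damage present: yes → true
  defect category ∈ {battery, mainboard, screen}: cosmetic is not in the set → false
  product registered: no → false
  estimated repair cost ≤ 119 USD: 340 ≤ 119 is false
  product age ≥ 36 months: 41 ≥ 36 is true
  product age > 41 months: 41 > 41 is false
  estimated repair cost = 222 USD: 340 == 222 is false
Combine:
[1.1.1.1.1.1.3] false OR false = false
[1.1.1.1.1.1] false AND false AND false = false
[1.1.1.1.1.2.1] true AND true AND false = false
[1.1.1.1.1.2] NOT false = true
[1.1.1.1.1] false OR true = true
[1.1.1.1] NOT true = false
[1.1.1.2.1.1] false AND false AND true = false
[1.1.1.2.1.2.2] false OR false = false
[1.1.1.2.1.2] false OR false = false
[1.1.1.2.1.3.1] NOT false = true
[1.1.1.2.1.3] NOT true = false
[1.1.1.2.1] false OR false OR false = false
[1.1.1.2] NOT false = true
[1.1.1] false AND true = false
[1.1] NOT false = true
[1.2] true → false = false
[1] true AND false = false
[2] exactly-one(false, true) = true
[root] false AND true = false
Overall: false → refused

Refused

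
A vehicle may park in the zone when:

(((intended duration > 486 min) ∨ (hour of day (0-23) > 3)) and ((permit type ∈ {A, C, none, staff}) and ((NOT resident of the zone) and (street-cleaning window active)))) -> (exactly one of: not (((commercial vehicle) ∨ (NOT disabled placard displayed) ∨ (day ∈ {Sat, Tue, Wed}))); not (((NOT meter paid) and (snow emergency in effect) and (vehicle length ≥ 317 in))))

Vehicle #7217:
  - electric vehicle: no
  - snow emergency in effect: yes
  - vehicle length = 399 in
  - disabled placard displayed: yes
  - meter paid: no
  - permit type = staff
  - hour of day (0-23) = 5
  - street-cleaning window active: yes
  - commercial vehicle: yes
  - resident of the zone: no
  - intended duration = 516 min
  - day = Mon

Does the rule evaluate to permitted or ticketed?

Atomic conditions:
  intended duration > 486 min: 516 > 486 is true
  hour of day (0-23) > 3: 5 > 3 is true
  permit type ∈ {A, C, none, staff}: staff is in the set → true
  NOT resident of the zone: no → true
  street-cleaning window active: yes → true
  commercial vehicle: yes → true
  NOT disabled placard displayed: yes → false
  day ∈ {Sat, Tue, Wed}: Mon is not in the set → false
  NOT meter paid: no → true
  snow emergency in effect: yes → true
  vehicle length ≥ 317 in: 399 ≥ 317 is true
Combine:
[1.1] true OR true = true
[1.2.2] true AND true = true
[1.2] true AND true = true
[1] true AND true = true
[2.1.1] true OR false OR false = true
[2.1] NOT true = false
[2.2.1] true AND true AND true = true
[2.2] NOT true = false
[2] exactly-one(false, false) = false
[root] true → false = false
Overall: false → ticketed

Ticketed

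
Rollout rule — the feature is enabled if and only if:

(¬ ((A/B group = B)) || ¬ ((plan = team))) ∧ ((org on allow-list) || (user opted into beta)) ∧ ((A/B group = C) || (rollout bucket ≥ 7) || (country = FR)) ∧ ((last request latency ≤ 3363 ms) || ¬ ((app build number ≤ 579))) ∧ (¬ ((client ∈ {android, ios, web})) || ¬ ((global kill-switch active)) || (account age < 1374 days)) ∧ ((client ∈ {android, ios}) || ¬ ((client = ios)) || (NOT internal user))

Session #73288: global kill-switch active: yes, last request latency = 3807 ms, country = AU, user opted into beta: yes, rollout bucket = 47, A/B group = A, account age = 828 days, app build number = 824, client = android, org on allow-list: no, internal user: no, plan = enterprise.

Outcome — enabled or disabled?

Enabled

Atomic conditions:
  A/B group = B: A == B is false
  plan = team: enterprise == team is false
  org on allow-list: no → false
  user opted into beta: yes → true
  A/B group = C: A == C is false
  rollout bucket ≥ 7: 47 ≥ 7 is true
  country = FR: AU == FR is false
  last request latency ≤ 3363 ms: 3807 ≤ 3363 is false
  app build number ≤ 579: 824 ≤ 579 is false
  client ∈ {android, ios, web}: android is in the set → true
  global kill-switch active: yes → true
  account age < 1374 days: 828 < 1374 is true
  client ∈ {android, ios}: android is in the set → true
  client = ios: android == ios is false
  NOT internal user: no → true
Combine:
[1.1] NOT false = true
[1.2] NOT false = true
[1] true OR true = true
[2] false OR true = true
[3] false OR true OR false = true
[4.2] NOT false = true
[4] false OR true = true
[5.1] NOT true = false
[5.2] NOT true = false
[5] false OR false OR true = true
[6.2] NOT false = true
[6] true OR true OR true = true
[root] true AND true AND true AND true AND true AND true = true
Overall: true → enabled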